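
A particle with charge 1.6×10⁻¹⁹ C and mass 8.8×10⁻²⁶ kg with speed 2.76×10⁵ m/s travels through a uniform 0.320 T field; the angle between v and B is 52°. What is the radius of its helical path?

r ≈ 0.374 m

v⊥ = v sinθ = 2.76×10⁵·sin52° ≈ 2.175×10⁵ m/s.
r = m v⊥/(|q|B) = (8.8×10⁻²⁶)(2.175×10⁵)/((1.6×10⁻¹⁹)(0.320)) ≈ 0.374 m.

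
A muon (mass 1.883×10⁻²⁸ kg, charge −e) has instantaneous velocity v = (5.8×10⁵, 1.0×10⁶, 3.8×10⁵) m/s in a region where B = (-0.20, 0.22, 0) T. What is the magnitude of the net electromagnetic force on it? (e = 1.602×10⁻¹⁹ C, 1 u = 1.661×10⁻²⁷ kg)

|F| ≈ 5.55×10⁻¹⁴ N

v×B = (-8.36×10⁴, -7.60×10⁴, 3.28×10⁵) N/C.
F = q v×B = (−1.602×10⁻¹⁹ C)·(-8.36×10⁴, -7.60×10⁴, 3.28×10⁵) = (1.34×10⁻¹⁴, 1.22×10⁻¹⁴, -5.25×10⁻¹⁴) N.
|F| = 5.55×10⁻¹⁴ N.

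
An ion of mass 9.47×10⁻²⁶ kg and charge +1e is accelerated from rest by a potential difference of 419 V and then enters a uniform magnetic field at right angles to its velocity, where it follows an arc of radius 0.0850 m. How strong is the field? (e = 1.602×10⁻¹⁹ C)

v = √(2|q|V/m) = √(2·1.602×10⁻¹⁹·419/9.47×10⁻²⁶) ≈ 3.765×10⁴ m/s.
B = mv/(|q|r) = (9.47×10⁻²⁶)(3.765×10⁴)/((1.602×10⁻¹⁹)(0.0850)) ≈ 0.262 T.

B ≈ 0.262 T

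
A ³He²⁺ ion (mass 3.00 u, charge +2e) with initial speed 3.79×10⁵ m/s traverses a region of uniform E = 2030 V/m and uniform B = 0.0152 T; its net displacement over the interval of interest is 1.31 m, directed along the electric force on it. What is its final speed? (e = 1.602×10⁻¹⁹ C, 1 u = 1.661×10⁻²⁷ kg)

v_f ≈ 6.97×10⁵ m/s

B does no work; ΔKE = |q|E d.
½mv_f² = ½mv₀² + |q|Ed = ½(4.983×10⁻²⁷)(3.79×10⁵)² + (3.204×10⁻¹⁹)(2030)(1.31) ≈ 3.579×10⁻¹⁶ J + 8.520×10⁻¹⁶ J ≈ 1.210×10⁻¹⁵ J.
v_f = √(2·1.210×10⁻¹⁵/4.983×10⁻²⁷) ≈ 6.97×10⁵ m/s.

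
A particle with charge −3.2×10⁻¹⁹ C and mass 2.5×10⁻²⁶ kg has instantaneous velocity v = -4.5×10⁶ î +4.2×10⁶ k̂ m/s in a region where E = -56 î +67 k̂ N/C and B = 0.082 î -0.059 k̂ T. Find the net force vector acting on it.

F ≈ (1.79×10⁻¹⁷, -2.52×10⁻¹⁴, -2.14×10⁻¹⁷) N

v×B = (0, 7.89×10⁴, 0) N/C.
E + v×B = (-56.0, 7.89×10⁴, 67.0) N/C.
F = q(E + v×B) = (−3.2×10⁻¹⁹ C)·(-56.0, 7.89×10⁴, 67.0) = (1.79×10⁻¹⁷, -2.52×10⁻¹⁴, -2.14×10⁻¹⁷) N.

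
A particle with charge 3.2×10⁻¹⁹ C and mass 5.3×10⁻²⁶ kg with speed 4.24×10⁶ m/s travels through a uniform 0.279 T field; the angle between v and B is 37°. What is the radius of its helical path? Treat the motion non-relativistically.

v⊥ = v sinθ = 4.24×10⁶·sin37° ≈ 2.552×10⁶ m/s.
r = m v⊥/(|q|B) = (5.3×10⁻²⁶)(2.552×10⁶)/((3.2×10⁻¹⁹)(0.279)) ≈ 1.51 m.

r ≈ 1.51 m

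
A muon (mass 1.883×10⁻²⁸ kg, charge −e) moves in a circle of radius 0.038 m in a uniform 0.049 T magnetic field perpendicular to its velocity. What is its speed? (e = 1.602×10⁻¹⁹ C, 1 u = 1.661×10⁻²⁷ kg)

From |q|vB = mv²/r, v = |q|Br/m.
v = (1.602×10⁻¹⁹)(0.049)(0.038)/1.883×10⁻²⁸ ≈ 1.6×10⁶ m/s.

v ≈ 1.6×10⁶ m/s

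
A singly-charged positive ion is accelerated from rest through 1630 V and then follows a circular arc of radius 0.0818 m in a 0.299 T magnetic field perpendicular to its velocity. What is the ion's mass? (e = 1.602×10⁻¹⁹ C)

m ≈ 2.94×10⁻²⁶ kg

Combine |q|V = ½mv² and r = mv/(|q|B): eliminate v to get m = qB²r²/(2V).
m = (1.602×10⁻¹⁹)(0.299)²(0.0818)²/(2·1630) ≈ 2.94×10⁻²⁶ kg.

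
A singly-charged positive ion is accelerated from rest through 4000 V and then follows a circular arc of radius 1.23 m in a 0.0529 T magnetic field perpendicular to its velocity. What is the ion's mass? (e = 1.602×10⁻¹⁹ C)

m ≈ 8.48×10⁻²⁶ kg

Combine |q|V = ½mv² and r = mv/(|q|B): eliminate v to get m = qB²r²/(2V).
m = (1.602×10⁻¹⁹)(0.0529)²(1.23)²/(2·4000) ≈ 8.48×10⁻²⁶ kg.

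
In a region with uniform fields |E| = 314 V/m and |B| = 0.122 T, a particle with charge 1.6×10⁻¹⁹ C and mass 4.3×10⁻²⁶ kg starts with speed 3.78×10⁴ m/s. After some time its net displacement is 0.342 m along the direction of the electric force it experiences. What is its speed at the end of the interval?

v_f ≈ 4.72×10⁴ m/s

B does no work; ΔKE = |q|E d.
½mv_f² = ½mv₀² + |q|Ed = ½(4.3×10⁻²⁶)(3.78×10⁴)² + (1.6×10⁻¹⁹)(314)(0.342) ≈ 3.072×10⁻¹⁷ J + 1.718×10⁻¹⁷ J ≈ 4.790×10⁻¹⁷ J.
v_f = √(2·4.790×10⁻¹⁷/4.3×10⁻²⁶) ≈ 4.72×10⁴ m/s.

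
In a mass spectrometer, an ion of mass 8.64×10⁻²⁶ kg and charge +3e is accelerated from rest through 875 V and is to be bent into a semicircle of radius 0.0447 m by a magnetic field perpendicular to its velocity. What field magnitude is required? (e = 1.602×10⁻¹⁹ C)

B ≈ 0.397 T

v = √(2|q|V/m) = √(2·4.806×10⁻¹⁹·875/8.64×10⁻²⁶) ≈ 9.866×10⁴ m/s.
B = mv/(|q|r) = (8.64×10⁻²⁶)(9.866×10⁴)/((4.806×10⁻¹⁹)(0.0447)) ≈ 0.397 T.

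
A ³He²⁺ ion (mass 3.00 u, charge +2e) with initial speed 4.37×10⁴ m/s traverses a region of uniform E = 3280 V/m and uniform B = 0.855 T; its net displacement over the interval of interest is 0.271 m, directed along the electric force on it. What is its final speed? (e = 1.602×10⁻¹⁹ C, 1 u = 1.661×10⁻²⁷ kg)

v_f ≈ 3.41×10⁵ m/s

B does no work; ΔKE = |q|E d.
½mv_f² = ½mv₀² + |q|Ed = ½(4.983×10⁻²⁷)(4.37×10⁴)² + (3.204×10⁻¹⁹)(3280)(0.271) ≈ 4.758×10⁻¹⁸ J + 2.848×10⁻¹⁶ J ≈ 2.896×10⁻¹⁶ J.
v_f = √(2·2.896×10⁻¹⁶/4.983×10⁻²⁷) ≈ 3.41×10⁵ m/s.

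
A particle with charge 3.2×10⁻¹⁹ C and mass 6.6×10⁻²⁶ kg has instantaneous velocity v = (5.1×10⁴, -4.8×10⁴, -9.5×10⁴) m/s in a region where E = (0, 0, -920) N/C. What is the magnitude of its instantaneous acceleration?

Only an electric field acts, so F = qE = (3.2×10⁻¹⁹ C)·(0, 0, -920) = (0, 0, -2.94×10⁻¹⁶) N.
|a| = |F|/m = 2.944×10⁻¹⁶/6.6×10⁻²⁶ ≈ 4.46×10⁹ m/s².

|a| ≈ 4.46×10⁹ m/s²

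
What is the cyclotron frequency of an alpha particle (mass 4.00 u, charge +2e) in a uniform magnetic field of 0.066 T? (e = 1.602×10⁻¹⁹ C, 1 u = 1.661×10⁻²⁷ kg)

f ≈ 5.1×10⁵ Hz

f = |q|B/(2πm).
f = (3.204×10⁻¹⁹)(0.066)/(2π·6.644×10⁻²⁷) ≈ 5.1×10⁵ Hz.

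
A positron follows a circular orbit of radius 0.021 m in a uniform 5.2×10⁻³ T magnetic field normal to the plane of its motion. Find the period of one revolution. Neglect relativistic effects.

T ≈ 6.9×10⁻⁹ s

The cyclotron period depends only on m, q, B: T = 2πm/(|q|B).
T = 2π(9.109×10⁻³¹)/((1.602×10⁻¹⁹)(5.2×10⁻³)) ≈ 6.9×10⁻⁹ s.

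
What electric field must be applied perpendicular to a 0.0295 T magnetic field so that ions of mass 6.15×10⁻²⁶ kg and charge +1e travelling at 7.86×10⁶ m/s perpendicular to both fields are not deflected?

E = 2.32×10⁵ V/m

For straight-line motion qE = qvB, so E = vB.
E = 7.86×10⁶ × 0.0295 = 2.32×10⁵ V/m.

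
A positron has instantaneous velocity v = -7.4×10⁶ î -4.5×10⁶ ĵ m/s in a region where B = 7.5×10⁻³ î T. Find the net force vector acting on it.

F ≈ (0, 0, 5.41×10⁻¹⁵) N

v×B = (0, 0, 3.38×10⁴) N/C.
F = q v×B = (1.602×10⁻¹⁹ C)·(0, 0, 3.38×10⁴) = (0, 0, 5.41×10⁻¹⁵) N.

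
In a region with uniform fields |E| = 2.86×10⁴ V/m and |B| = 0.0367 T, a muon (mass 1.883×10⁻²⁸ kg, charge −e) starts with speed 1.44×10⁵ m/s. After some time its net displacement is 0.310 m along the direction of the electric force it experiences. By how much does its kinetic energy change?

The magnetic force is always ⟂ v and does no work; only the electric force changes KE.
ΔKE = F_E · d = |q|E d = (1.602×10⁻¹⁹)(2.86×10⁴)(0.310) ≈ 1.42×10⁻¹⁵ J.

ΔKE ≈ 1.42×10⁻¹⁵ J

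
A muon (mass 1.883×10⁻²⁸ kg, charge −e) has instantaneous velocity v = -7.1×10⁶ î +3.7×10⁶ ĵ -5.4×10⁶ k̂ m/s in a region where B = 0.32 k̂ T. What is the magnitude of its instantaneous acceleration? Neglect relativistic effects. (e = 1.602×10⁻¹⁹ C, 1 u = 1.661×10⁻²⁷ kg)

v×B = (1.18×10⁶, 2.27×10⁶, 0) N/C.
F = q v×B = (−1.602×10⁻¹⁹ C)·(1.18×10⁶, 2.27×10⁶, 0) = (-1.90×10⁻¹³, -3.64×10⁻¹³, 0) N.
|a| = |F|/m = 4.104×10⁻¹³/1.883×10⁻²⁸ ≈ 2.18×10¹⁵ m/s².

|a| ≈ 2.18×10¹⁵ m/s²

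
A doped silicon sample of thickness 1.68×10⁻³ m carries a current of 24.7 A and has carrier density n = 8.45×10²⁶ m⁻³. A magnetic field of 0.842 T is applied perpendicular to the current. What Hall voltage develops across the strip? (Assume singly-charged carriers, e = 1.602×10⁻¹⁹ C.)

V_H = IB/(n e t).
V_H = (24.7)(0.842)/((8.45×10²⁶)(1.602×10⁻¹⁹)(1.68×10⁻³)) ≈ 9.14×10⁻⁵ V.

V_H ≈ 9.14×10⁻⁵ V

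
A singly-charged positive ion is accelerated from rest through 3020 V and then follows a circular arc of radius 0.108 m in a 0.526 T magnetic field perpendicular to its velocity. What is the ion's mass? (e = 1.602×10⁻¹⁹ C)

Combine |q|V = ½mv² and r = mv/(|q|B): eliminate v to get m = qB²r²/(2V).
m = (1.602×10⁻¹⁹)(0.526)²(0.108)²/(2·3020) ≈ 8.56×10⁻²⁶ kg.

m ≈ 8.56×10⁻²⁶ kg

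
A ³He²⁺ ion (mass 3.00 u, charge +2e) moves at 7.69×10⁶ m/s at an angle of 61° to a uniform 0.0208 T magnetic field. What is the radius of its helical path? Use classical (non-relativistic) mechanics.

v⊥ = v sinθ = 7.69×10⁶·sin61° ≈ 6.726×10⁶ m/s.
r = m v⊥/(|q|B) = (4.983×10⁻²⁷)(6.726×10⁶)/((3.204×10⁻¹⁹)(0.0208)) ≈ 5.03 m.

r ≈ 5.03 m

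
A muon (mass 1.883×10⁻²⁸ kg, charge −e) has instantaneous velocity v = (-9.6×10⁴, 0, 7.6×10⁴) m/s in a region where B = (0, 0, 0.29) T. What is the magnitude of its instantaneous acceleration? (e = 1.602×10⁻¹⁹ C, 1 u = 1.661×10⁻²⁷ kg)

|a| ≈ 2.37×10¹³ m/s²

v×B = (0, 2.78×10⁴, 0) N/C.
F = q v×B = (−1.602×10⁻¹⁹ C)·(0, 2.78×10⁴, 0) = (0, -4.46×10⁻¹⁵, 0) N.
|a| = |F|/m = 4.460×10⁻¹⁵/1.883×10⁻²⁸ ≈ 2.37×10¹³ m/s².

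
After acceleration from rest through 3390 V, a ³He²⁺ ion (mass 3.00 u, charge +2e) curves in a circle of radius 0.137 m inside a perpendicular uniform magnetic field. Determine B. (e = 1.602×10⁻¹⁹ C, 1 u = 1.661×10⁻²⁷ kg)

v = √(2|q|V/m) = √(2·3.204×10⁻¹⁹·3390/4.983×10⁻²⁷) ≈ 6.603×10⁵ m/s.
B = mv/(|q|r) = (4.983×10⁻²⁷)(6.603×10⁵)/((3.204×10⁻¹⁹)(0.137)) ≈ 0.0750 T.

B ≈ 0.0750 T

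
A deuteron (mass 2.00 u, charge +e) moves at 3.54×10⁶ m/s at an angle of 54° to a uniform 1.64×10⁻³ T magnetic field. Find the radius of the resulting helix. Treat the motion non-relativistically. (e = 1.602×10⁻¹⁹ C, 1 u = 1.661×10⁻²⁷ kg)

v⊥ = v sinθ = 3.54×10⁶·sin54° ≈ 2.864×10⁶ m/s.
r = m v⊥/(|q|B) = (3.322×10⁻²⁷)(2.864×10⁶)/((1.602×10⁻¹⁹)(1.64×10⁻³)) ≈ 36.2 m.

r ≈ 36.2 m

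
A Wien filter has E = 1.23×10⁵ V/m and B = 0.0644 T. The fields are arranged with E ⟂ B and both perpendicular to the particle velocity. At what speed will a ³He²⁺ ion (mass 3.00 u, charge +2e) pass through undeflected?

v = 1.91×10⁶ m/s

Zero net Lorentz force requires |qE| = |q v×B|, i.e. E = vB.
v = E/B = 1.23×10⁵/0.0644 = 1.91×10⁶ m/s.
The result is independent of the particle's charge and mass.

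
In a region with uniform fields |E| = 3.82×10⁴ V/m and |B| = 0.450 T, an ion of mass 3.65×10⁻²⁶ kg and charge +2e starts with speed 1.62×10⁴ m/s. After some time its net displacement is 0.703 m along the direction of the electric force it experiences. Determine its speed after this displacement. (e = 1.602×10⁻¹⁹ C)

v_f ≈ 6.87×10⁵ m/s

B does no work; ΔKE = |q|E d.
½mv_f² = ½mv₀² + |q|Ed = ½(3.65×10⁻²⁶)(1.62×10⁴)² + (3.204×10⁻¹⁹)(3.82×10⁴)(0.703) ≈ 4.790×10⁻¹⁸ J + 8.604×10⁻¹⁵ J ≈ 8.609×10⁻¹⁵ J.
v_f = √(2·8.609×10⁻¹⁵/3.65×10⁻²⁶) ≈ 6.87×10⁵ m/s.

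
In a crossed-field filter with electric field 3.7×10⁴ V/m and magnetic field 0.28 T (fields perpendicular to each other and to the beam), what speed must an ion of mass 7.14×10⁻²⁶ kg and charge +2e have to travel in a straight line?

v = 1.3×10⁵ m/s

Straight-line motion ⇒ electric and magnetic forces cancel, so E = vB.
v = E/B = 3.7×10⁴/0.28 = 1.3×10⁵ m/s.
The result is independent of the particle's charge and mass.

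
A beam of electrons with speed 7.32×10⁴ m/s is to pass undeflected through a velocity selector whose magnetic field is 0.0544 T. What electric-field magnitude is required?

E = 3980 V/m

For straight-line motion qE = qvB, so E = vB.
E = 7.32×10⁴ × 0.0544 = 3980 V/m.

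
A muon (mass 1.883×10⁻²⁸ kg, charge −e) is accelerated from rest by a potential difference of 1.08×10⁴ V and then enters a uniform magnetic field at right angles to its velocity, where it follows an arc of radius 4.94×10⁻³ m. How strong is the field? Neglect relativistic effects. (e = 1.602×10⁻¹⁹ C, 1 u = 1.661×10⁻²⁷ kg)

v = √(2|q|V/m) = √(2·1.602×10⁻¹⁹·1.08×10⁴/1.883×10⁻²⁸) ≈ 4.287×10⁶ m/s.
B = mv/(|q|r) = (1.883×10⁻²⁸)(4.287×10⁶)/((1.602×10⁻¹⁹)(4.94×10⁻³)) ≈ 1.02 T.

B ≈ 1.02 T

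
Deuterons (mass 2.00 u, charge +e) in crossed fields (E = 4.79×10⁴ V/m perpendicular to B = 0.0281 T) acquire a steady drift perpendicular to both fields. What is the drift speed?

The steady drift has the magnetic force balancing the electric force, so v_d = E/B.
v_d = 4.79×10⁴/0.0281 = 1.70×10⁶ m/s.

v_d ≈ 1.70×10⁶ m/s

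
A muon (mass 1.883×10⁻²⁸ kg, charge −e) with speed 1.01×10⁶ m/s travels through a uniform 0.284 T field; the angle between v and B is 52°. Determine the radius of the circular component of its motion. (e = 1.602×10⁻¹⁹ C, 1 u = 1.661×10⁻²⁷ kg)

v⊥ = v sinθ = 1.01×10⁶·sin52° ≈ 7.959×10⁵ m/s.
r = m v⊥/(|q|B) = (1.883×10⁻²⁸)(7.959×10⁵)/((1.602×10⁻¹⁹)(0.284)) ≈ 3.29×10⁻³ m.

r ≈ 3.29×10⁻³ m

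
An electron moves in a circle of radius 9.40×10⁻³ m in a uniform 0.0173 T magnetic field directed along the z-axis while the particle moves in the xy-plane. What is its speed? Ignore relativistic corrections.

v ≈ 2.86×10⁷ m/s

From |q|vB = mv²/r, v = |q|Br/m.
v = (1.602×10⁻¹⁹)(0.0173)(9.40×10⁻³)/9.109×10⁻³¹ ≈ 2.86×10⁷ m/s.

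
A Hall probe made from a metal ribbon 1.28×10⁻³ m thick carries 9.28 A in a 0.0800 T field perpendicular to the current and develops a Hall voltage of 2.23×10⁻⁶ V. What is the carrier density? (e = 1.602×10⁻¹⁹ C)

From V_H = IB/(n e t), n = IB/(V_H e t).
n = (9.28)(0.0800)/((2.23×10⁻⁶)(1.602×10⁻¹⁹)(1.28×10⁻³)) ≈ 1.62×10²⁷ m⁻³.

n ≈ 1.62×10²⁷ m⁻³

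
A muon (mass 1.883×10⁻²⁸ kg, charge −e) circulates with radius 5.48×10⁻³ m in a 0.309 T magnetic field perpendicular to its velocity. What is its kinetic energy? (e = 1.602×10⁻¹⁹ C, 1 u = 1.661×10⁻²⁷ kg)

v = |q|Br/m, then KE = ½mv² = (qBr)²/(2m).
v = (1.602×10⁻¹⁹)(0.309)(5.48×10⁻³)/1.883×10⁻²⁸ ≈ 1.441×10⁶ m/s.
KE = ½(1.883×10⁻²⁸)(1.441×10⁶)² ≈ 1.95×10⁻¹⁶ J = 1220 eV.

KE ≈ 1220 eV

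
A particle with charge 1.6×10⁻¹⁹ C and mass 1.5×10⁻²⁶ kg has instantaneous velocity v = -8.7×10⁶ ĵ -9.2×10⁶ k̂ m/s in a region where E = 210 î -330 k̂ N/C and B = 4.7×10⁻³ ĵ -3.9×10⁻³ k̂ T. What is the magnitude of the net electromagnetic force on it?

|F| ≈ 1.24×10⁻¹⁴ N

v×B = (7.72×10⁴, 0, 0) N/C.
E + v×B = (7.74×10⁴, 0, -330) N/C.
F = q(E + v×B) = (1.6×10⁻¹⁹ C)·(7.74×10⁴, 0, -330) = (1.24×10⁻¹⁴, 0, -5.28×10⁻¹⁷) N.
|F| = 1.24×10⁻¹⁴ N.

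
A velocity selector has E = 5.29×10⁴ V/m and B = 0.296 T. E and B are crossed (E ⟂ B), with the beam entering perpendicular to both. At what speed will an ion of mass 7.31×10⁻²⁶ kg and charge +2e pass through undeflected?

For undeflected motion the electric and magnetic forces balance: qE = qvB.
v = E/B = 5.29×10⁴/0.296 = 1.79×10⁵ m/s.
The result is independent of the particle's charge and mass.

v = 1.79×10⁵ m/s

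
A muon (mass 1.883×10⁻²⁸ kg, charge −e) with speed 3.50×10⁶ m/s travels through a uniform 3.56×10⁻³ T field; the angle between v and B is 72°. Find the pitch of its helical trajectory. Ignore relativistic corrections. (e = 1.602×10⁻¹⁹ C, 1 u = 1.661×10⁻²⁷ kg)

v∥ = v cosθ = 3.50×10⁶·cos72° ≈ 1.082×10⁶ m/s.
T = 2πm/(|q|B) = 2π(1.883×10⁻²⁸)/((1.602×10⁻¹⁹)(3.56×10⁻³)) ≈ 2.075×10⁻⁶ s.
pitch = v∥ T = (1.082×10⁶)(2.075×10⁻⁶) ≈ 2.24 m.

p ≈ 2.24 m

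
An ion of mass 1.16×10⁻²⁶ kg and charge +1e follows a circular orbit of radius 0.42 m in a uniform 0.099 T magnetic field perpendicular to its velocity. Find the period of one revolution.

T ≈ 4.6×10⁻⁶ s

The cyclotron period depends only on m, q, B: T = 2πm/(|q|B).
T = 2π(1.16×10⁻²⁶)/((1.602×10⁻¹⁹)(0.099)) ≈ 4.6×10⁻⁶ s.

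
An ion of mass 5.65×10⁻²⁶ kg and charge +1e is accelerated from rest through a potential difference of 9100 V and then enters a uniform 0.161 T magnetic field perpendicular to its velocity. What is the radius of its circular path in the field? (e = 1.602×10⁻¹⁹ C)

r ≈ 0.498 m

Acceleration: |q|V = ½mv² ⇒ v = √(2|q|V/m) = √(2·1.602×10⁻¹⁹·9100/5.65×10⁻²⁶) ≈ 2.272×10⁵ m/s.
In the field: r = mv/(|q|B) = (5.65×10⁻²⁶)(2.272×10⁵)/((1.602×10⁻¹⁹)(0.161)) ≈ 0.498 m.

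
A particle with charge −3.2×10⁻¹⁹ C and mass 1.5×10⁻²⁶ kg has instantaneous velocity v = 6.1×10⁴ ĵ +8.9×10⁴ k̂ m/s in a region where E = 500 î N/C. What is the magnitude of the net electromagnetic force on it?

|F| ≈ 1.60×10⁻¹⁶ N

Only an electric field acts, so F = qE = (−3.2×10⁻¹⁹ C)·(500, 0, 0) = (-1.60×10⁻¹⁶, 0, 0) N.
|F| = 1.60×10⁻¹⁶ N.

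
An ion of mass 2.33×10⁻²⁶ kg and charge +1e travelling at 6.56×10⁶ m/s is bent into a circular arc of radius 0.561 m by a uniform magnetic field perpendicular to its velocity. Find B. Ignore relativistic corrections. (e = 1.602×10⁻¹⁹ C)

From |q|vB = mv²/r, B = mv/(|q|r).
B = (2.33×10⁻²⁶)(6.56×10⁶)/((1.602×10⁻¹⁹)(0.561)) ≈ 1.70 T.

B ≈ 1.70 T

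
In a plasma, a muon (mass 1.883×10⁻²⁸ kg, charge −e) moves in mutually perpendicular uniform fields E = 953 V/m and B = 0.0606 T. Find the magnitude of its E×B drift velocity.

The E×B drift speed is v_d = E/B.
v_d = 953/0.0606 = 1.57×10⁴ m/s.

v_d ≈ 1.57×10⁴ m/s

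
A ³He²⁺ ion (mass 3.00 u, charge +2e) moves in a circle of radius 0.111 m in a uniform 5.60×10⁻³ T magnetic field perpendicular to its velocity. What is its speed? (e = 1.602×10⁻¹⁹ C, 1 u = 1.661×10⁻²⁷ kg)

From |q|vB = mv²/r, v = |q|Br/m.
v = (3.204×10⁻¹⁹)(5.60×10⁻³)(0.111)/4.983×10⁻²⁷ ≈ 4.00×10⁴ m/s.

v ≈ 4.00×10⁴ m/s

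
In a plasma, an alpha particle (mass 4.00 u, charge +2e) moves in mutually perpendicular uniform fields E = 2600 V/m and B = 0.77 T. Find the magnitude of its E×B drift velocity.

v_d ≈ 3400 m/s

The steady drift has the magnetic force balancing the electric force, so v_d = E/B.
v_d = 2600/0.77 = 3400 m/s.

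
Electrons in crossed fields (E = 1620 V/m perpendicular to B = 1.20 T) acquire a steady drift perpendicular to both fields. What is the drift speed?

In crossed fields the guiding centre drifts at v_d = |E×B|/B² = E/B, independent of charge and mass.
v_d = 1620/1.20 = 1350 m/s.

v_d ≈ 1350 m/s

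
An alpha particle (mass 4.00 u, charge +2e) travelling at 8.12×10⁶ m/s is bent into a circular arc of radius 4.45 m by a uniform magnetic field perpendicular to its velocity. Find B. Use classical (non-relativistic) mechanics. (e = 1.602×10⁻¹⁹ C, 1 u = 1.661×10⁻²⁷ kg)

From |q|vB = mv²/r, B = mv/(|q|r).
B = (6.644×10⁻²⁷)(8.12×10⁶)/((3.204×10⁻¹⁹)(4.45)) ≈ 0.0378 T.

B ≈ 0.0378 T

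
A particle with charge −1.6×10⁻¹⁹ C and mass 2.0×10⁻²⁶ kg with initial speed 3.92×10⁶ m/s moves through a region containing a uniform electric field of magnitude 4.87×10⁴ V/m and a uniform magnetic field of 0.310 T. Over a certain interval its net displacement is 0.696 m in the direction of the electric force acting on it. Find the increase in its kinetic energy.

The magnetic force is always ⟂ v and does no work; only the electric force changes KE.
ΔKE = F_E · d = |q|E d = (1.6×10⁻¹⁹)(4.87×10⁴)(0.696) ≈ 5.42×10⁻¹⁵ J.

ΔKE ≈ 5.42×10⁻¹⁵ J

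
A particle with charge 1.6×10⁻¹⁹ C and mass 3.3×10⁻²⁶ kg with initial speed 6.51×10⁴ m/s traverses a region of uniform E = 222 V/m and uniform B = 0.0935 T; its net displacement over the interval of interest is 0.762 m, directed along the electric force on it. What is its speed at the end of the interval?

B does no work; ΔKE = |q|E d.
½mv_f² = ½mv₀² + |q|Ed = ½(3.3×10⁻²⁶)(6.51×10⁴)² + (1.6×10⁻¹⁹)(222)(0.762) ≈ 6.993×10⁻¹⁷ J + 2.707×10⁻¹⁷ J ≈ 9.699×10⁻¹⁷ J.
v_f = √(2·9.699×10⁻¹⁷/3.3×10⁻²⁶) ≈ 7.67×10⁴ m/s.

v_f ≈ 7.67×10⁴ m/s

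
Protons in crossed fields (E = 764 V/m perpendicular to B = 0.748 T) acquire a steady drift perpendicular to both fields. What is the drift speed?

In crossed fields the guiding centre drifts at v_d = |E×B|/B² = E/B, independent of charge and mass.
v_d = 764/0.748 = 1020 m/s.

v_d ≈ 1020 m/s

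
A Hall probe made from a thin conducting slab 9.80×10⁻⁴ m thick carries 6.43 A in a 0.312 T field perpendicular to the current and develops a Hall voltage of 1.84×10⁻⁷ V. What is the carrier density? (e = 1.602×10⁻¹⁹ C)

From V_H = IB/(n e t), n = IB/(V_H e t).
n = (6.43)(0.312)/((1.84×10⁻⁷)(1.602×10⁻¹⁹)(9.80×10⁻⁴)) ≈ 6.94×10²⁸ m⁻³.

n ≈ 6.94×10²⁸ m⁻³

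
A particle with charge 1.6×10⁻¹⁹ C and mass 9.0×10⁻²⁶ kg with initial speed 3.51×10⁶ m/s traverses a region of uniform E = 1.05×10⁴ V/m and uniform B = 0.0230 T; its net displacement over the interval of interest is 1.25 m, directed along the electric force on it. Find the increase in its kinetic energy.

ΔKE ≈ 2.10×10⁻¹⁵ J

The magnetic force is always ⟂ v and does no work; only the electric force changes KE.
ΔKE = F_E · d = |q|E d = (1.6×10⁻¹⁹)(1.05×10⁴)(1.25) ≈ 2.10×10⁻¹⁵ J.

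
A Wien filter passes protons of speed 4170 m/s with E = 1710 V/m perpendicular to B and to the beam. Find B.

Balance of forces in the selector: qE = qvB ⇒ B = E/v.
B = 1710/4170 = 0.410 T.

B = 0.410 T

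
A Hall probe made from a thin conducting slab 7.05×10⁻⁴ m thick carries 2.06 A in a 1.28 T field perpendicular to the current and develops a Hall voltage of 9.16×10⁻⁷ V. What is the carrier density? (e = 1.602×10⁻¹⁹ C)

From V_H = IB/(n e t), n = IB/(V_H e t).
n = (2.06)(1.28)/((9.16×10⁻⁷)(1.602×10⁻¹⁹)(7.05×10⁻⁴)) ≈ 2.55×10²⁸ m⁻³.

n ≈ 2.55×10²⁸ m⁻³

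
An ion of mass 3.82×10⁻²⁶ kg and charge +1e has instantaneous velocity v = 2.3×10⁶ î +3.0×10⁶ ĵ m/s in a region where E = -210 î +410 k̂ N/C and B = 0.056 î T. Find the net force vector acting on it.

F ≈ (-3.36×10⁻¹⁷, 0, -2.68×10⁻¹⁴) N

v×B = (0, 0, -1.68×10⁵) N/C.
E + v×B = (-210, 0, -1.68×10⁵) N/C.
F = q(E + v×B) = (1.602×10⁻¹⁹ C)·(-210, 0, -1.68×10⁵) = (-3.36×10⁻¹⁷, 0, -2.68×10⁻¹⁴) N.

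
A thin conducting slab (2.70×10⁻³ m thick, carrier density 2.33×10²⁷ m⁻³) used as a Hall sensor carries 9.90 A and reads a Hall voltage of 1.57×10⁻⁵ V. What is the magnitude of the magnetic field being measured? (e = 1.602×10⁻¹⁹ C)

From V_H = IB/(n e t), B = V_H n e t / I.
B = (1.57×10⁻⁵)(2.33×10²⁷)(1.602×10⁻¹⁹)(2.70×10⁻³)/9.90 ≈ 1.60 T.

B ≈ 1.60 T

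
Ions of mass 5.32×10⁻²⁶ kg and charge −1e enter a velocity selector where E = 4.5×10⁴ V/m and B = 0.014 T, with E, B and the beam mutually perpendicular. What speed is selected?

Zero net Lorentz force requires |qE| = |q v×B|, i.e. E = vB.
v = E/B = 4.5×10⁴/0.014 = 3.2×10⁶ m/s.

v = 3.2×10⁶ m/s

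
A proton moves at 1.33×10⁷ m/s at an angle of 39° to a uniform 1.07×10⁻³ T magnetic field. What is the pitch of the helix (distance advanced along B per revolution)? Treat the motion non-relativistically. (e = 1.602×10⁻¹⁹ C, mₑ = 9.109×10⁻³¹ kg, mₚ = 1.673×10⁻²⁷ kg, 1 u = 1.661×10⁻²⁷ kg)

v∥ = v cosθ = 1.33×10⁷·cos39° ≈ 1.034×10⁷ m/s.
T = 2πm/(|q|B) = 2π(1.673×10⁻²⁷)/((1.602×10⁻¹⁹)(1.07×10⁻³)) ≈ 6.132×10⁻⁵ s.
pitch = v∥ T = (1.034×10⁷)(6.132×10⁻⁵) ≈ 634 m.

p ≈ 634 m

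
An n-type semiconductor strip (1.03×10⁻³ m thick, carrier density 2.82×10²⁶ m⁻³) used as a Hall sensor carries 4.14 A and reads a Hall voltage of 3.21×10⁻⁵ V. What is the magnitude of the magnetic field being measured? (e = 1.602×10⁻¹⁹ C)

From V_H = IB/(n e t), B = V_H n e t / I.
B = (3.21×10⁻⁵)(2.82×10²⁶)(1.602×10⁻¹⁹)(1.03×10⁻³)/4.14 ≈ 0.361 T.

B ≈ 0.361 T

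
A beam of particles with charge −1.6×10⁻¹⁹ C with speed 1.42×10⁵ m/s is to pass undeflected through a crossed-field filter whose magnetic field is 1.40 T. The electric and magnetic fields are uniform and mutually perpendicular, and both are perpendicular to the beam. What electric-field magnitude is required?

For straight-line motion qE = qvB, so E = vB.
E = 1.42×10⁵ × 1.40 = 1.99×10⁵ V/m.

E = 1.99×10⁵ V/m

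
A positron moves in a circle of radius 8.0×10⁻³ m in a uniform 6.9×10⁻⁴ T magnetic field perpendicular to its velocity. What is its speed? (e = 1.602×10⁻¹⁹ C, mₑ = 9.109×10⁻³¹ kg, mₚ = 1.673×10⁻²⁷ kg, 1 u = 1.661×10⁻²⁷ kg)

v ≈ 9.7×10⁵ m/s

From |q|vB = mv²/r, v = |q|Br/m.
v = (1.602×10⁻¹⁹)(6.9×10⁻⁴)(8.0×10⁻³)/9.109×10⁻³¹ ≈ 9.7×10⁵ m/s.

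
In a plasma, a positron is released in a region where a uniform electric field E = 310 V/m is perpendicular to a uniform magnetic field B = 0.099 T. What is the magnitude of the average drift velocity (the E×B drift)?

In crossed fields the guiding centre drifts at v_d = |E×B|/B² = E/B, independent of charge and mass.
v_d = 310/0.099 = 3100 m/s.

v_d ≈ 3100 m/s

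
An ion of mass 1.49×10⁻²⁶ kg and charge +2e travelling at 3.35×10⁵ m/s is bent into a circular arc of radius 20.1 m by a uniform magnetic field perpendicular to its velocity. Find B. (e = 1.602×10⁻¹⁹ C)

From |q|vB = mv²/r, B = mv/(|q|r).
B = (1.49×10⁻²⁶)(3.35×10⁵)/((3.204×10⁻¹⁹)(20.1)) ≈ 7.75×10⁻⁴ T.

B ≈ 7.75×10⁻⁴ T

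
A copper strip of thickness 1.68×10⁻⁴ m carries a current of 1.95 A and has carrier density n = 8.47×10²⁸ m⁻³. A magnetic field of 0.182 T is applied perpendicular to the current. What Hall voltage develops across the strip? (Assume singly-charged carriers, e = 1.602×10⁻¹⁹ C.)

V_H ≈ 1.56×10⁻⁷ V

V_H = IB/(n e t).
V_H = (1.95)(0.182)/((8.47×10²⁸)(1.602×10⁻¹⁹)(1.68×10⁻⁴)) ≈ 1.56×10⁻⁷ V.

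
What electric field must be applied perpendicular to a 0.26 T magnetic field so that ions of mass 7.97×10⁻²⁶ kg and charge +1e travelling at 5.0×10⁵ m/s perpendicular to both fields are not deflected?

E = 1.3×10⁵ V/m

For straight-line motion qE = qvB, so E = vB.
E = 5.0×10⁵ × 0.26 = 1.3×10⁵ V/m.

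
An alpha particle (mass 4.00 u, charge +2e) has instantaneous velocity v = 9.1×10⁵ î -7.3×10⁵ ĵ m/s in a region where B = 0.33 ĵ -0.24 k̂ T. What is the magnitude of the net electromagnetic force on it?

|F| ≈ 1.32×10⁻¹³ N

v×B = (1.75×10⁵, 2.18×10⁵, 3.00×10⁵) N/C.
F = q v×B = (3.204×10⁻¹⁹ C)·(1.75×10⁵, 2.18×10⁵, 3.00×10⁵) = (5.61×10⁻¹⁴, 7.00×10⁻¹⁴, 9.62×10⁻¹⁴) N.
|F| = 1.32×10⁻¹³ N.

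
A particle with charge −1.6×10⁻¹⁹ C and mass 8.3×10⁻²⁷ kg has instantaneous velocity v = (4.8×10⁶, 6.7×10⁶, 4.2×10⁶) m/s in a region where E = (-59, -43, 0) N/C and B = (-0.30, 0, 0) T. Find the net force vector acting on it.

F ≈ (9.44×10⁻¹⁸, 2.02×10⁻¹³, -3.22×10⁻¹³) N

v×B = (0, -1.26×10⁶, 2.01×10⁶) N/C.
E + v×B = (-59.0, -1.26×10⁶, 2.01×10⁶) N/C.
F = q(E + v×B) = (−1.6×10⁻¹⁹ C)·(-59.0, -1.26×10⁶, 2.01×10⁶) = (9.44×10⁻¹⁸, 2.02×10⁻¹³, -3.22×10⁻¹³) N.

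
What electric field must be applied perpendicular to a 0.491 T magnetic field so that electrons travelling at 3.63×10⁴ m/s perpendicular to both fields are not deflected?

For straight-line motion qE = qvB, so E = vB.
E = 3.63×10⁴ × 0.491 = 1.78×10⁴ V/m.

E = 1.78×10⁴ V/m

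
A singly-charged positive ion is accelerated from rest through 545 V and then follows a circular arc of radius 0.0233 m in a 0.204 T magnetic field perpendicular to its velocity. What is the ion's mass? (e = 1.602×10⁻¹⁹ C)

m ≈ 3.32×10⁻²⁷ kg

Combine |q|V = ½mv² and r = mv/(|q|B): eliminate v to get m = qB²r²/(2V).
m = (1.602×10⁻¹⁹)(0.204)²(0.0233)²/(2·545) ≈ 3.32×10⁻²⁷ kg.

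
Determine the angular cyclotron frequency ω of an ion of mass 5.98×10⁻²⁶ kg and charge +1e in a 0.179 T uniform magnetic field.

ω ≈ 4.80×10⁵ rad/s

ω = |q|B/m.
ω = (1.602×10⁻¹⁹)(0.179)/5.98×10⁻²⁶ ≈ 4.80×10⁵ rad/s.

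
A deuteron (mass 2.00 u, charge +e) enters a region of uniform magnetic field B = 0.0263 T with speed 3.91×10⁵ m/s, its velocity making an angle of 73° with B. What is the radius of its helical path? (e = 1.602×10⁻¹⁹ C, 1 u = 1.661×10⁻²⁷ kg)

r ≈ 0.295 m

v⊥ = v sinθ = 3.91×10⁵·sin73° ≈ 3.739×10⁵ m/s.
r = m v⊥/(|q|B) = (3.322×10⁻²⁷)(3.739×10⁵)/((1.602×10⁻¹⁹)(0.0263)) ≈ 0.295 m.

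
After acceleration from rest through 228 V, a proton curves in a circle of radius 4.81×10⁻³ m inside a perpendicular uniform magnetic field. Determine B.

B ≈ 0.454 T

v = √(2|q|V/m) = √(2·1.602×10⁻¹⁹·228/1.673×10⁻²⁷) ≈ 2.090×10⁵ m/s.
B = mv/(|q|r) = (1.673×10⁻²⁷)(2.090×10⁵)/((1.602×10⁻¹⁹)(4.81×10⁻³)) ≈ 0.454 T.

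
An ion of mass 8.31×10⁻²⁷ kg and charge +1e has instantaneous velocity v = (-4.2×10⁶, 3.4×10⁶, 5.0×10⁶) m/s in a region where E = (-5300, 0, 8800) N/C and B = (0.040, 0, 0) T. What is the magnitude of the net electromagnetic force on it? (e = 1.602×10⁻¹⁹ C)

v×B = (0, 2.00×10⁵, -1.36×10⁵) N/C.
E + v×B = (-5300, 2.00×10⁵, -1.27×10⁵) N/C.
F = q(E + v×B) = (1.602×10⁻¹⁹ C)·(-5300, 2.00×10⁵, -1.27×10⁵) = (-8.49×10⁻¹⁶, 3.20×10⁻¹⁴, -2.04×10⁻¹⁴) N.
|F| = 3.80×10⁻¹⁴ N.

|F| ≈ 3.80×10⁻¹⁴ N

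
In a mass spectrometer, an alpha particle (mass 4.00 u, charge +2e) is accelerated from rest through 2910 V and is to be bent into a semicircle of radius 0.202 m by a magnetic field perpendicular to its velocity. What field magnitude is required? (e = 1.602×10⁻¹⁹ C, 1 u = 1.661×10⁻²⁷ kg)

v = √(2|q|V/m) = √(2·3.204×10⁻¹⁹·2910/6.644×10⁻²⁷) ≈ 5.298×10⁵ m/s.
B = mv/(|q|r) = (6.644×10⁻²⁷)(5.298×10⁵)/((3.204×10⁻¹⁹)(0.202)) ≈ 0.0544 T.

B ≈ 0.0544 T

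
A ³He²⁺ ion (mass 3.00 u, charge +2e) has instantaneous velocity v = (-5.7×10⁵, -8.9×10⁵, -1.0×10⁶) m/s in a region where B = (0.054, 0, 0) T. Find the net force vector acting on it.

F ≈ (0, -1.73×10⁻¹⁴, 1.54×10⁻¹⁴) N

v×B = (0, -5.40×10⁴, 4.81×10⁴) N/C.
F = q v×B = (3.204×10⁻¹⁹ C)·(0, -5.40×10⁴, 4.81×10⁴) = (0, -1.73×10⁻¹⁴, 1.54×10⁻¹⁴) N.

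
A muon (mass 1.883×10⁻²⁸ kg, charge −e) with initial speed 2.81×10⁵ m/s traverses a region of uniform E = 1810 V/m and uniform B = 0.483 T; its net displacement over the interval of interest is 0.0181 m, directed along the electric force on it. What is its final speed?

v_f ≈ 3.67×10⁵ m/s

B does no work; ΔKE = |q|E d.
½mv_f² = ½mv₀² + |q|Ed = ½(1.883×10⁻²⁸)(2.81×10⁵)² + (1.602×10⁻¹⁹)(1810)(0.0181) ≈ 7.434×10⁻¹⁸ J + 5.248×10⁻¹⁸ J ≈ 1.268×10⁻¹⁷ J.
v_f = √(2·1.268×10⁻¹⁷/1.883×10⁻²⁸) ≈ 3.67×10⁵ m/s.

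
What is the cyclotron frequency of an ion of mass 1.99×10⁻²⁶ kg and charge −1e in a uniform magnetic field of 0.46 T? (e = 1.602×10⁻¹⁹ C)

f ≈ 5.9×10⁵ Hz

f = |q|B/(2πm).
f = (1.602×10⁻¹⁹)(0.46)/(2π·1.99×10⁻²⁶) ≈ 5.9×10⁵ Hz.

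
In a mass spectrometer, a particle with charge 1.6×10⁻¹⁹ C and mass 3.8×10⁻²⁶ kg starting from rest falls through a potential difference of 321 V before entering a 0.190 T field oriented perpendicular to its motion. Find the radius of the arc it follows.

r ≈ 0.0650 m

Acceleration: |q|V = ½mv² ⇒ v = √(2|q|V/m) = √(2·1.6×10⁻¹⁹·321/3.8×10⁻²⁶) ≈ 5.199×10⁴ m/s.
In the field: r = mv/(|q|B) = (3.8×10⁻²⁶)(5.199×10⁴)/((1.6×10⁻¹⁹)(0.190)) ≈ 0.0650 m.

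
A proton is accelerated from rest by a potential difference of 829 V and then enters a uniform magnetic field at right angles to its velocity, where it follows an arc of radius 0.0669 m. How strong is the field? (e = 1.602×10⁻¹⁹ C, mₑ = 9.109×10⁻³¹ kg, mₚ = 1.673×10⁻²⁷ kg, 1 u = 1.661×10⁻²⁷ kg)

B ≈ 0.0622 T

v = √(2|q|V/m) = √(2·1.602×10⁻¹⁹·829/1.673×10⁻²⁷) ≈ 3.985×10⁵ m/s.
B = mv/(|q|r) = (1.673×10⁻²⁷)(3.985×10⁵)/((1.602×10⁻¹⁹)(0.0669)) ≈ 0.0622 T.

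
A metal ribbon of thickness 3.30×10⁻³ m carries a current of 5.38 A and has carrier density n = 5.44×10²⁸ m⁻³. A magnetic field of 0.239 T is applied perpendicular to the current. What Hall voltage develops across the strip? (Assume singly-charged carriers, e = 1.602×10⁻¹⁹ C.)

V_H = IB/(n e t).
V_H = (5.38)(0.239)/((5.44×10²⁸)(1.602×10⁻¹⁹)(3.30×10⁻³)) ≈ 4.47×10⁻⁸ V.

V_H ≈ 4.47×10⁻⁸ V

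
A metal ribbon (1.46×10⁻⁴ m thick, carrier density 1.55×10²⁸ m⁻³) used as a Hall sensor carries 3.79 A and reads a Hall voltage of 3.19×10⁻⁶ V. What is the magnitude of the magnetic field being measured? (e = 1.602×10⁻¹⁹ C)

B ≈ 0.305 T

From V_H = IB/(n e t), B = V_H n e t / I.
B = (3.19×10⁻⁶)(1.55×10²⁸)(1.602×10⁻¹⁹)(1.46×10⁻⁴)/3.79 ≈ 0.305 T.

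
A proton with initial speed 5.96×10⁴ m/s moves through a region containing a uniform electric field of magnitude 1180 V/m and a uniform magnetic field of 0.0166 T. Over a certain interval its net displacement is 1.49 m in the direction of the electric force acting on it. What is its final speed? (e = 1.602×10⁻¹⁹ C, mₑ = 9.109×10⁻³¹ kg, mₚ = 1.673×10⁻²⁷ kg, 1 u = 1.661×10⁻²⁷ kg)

B does no work; ΔKE = |q|E d.
½mv_f² = ½mv₀² + |q|Ed = ½(1.673×10⁻²⁷)(5.96×10⁴)² + (1.602×10⁻¹⁹)(1180)(1.49) ≈ 2.971×10⁻¹⁸ J + 2.817×10⁻¹⁶ J ≈ 2.846×10⁻¹⁶ J.
v_f = √(2·2.846×10⁻¹⁶/1.673×10⁻²⁷) ≈ 5.83×10⁵ m/s.

v_f ≈ 5.83×10⁵ m/s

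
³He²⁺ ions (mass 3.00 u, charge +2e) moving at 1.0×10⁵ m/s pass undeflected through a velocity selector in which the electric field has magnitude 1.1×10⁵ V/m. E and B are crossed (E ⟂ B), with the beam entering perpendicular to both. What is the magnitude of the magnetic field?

B = 1.1 T

Balance of forces in the selector: qE = qvB ⇒ B = E/v.
B = 1.1×10⁵/1.0×10⁵ = 1.1 T.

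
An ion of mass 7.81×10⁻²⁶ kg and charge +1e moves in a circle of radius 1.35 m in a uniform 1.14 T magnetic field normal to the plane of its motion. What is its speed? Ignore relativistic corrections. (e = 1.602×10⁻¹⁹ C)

v ≈ 3.16×10⁶ m/s

From |q|vB = mv²/r, v = |q|Br/m.
v = (1.602×10⁻¹⁹)(1.14)(1.35)/7.81×10⁻²⁶ ≈ 3.16×10⁶ m/s.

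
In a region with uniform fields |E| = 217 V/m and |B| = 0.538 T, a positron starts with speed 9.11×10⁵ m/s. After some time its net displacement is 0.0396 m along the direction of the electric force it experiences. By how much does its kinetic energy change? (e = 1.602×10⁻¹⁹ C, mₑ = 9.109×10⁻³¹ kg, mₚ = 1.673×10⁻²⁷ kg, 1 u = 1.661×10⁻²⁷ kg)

ΔKE ≈ 1.38×10⁻¹⁸ J

The magnetic force is always ⟂ v and does no work; only the electric force changes KE.
ΔKE = F_E · d = |q|E d = (1.602×10⁻¹⁹)(217)(0.0396) ≈ 1.38×10⁻¹⁸ J.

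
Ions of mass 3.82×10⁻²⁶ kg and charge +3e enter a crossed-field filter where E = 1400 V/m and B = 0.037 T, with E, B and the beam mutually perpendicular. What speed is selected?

Zero net Lorentz force requires |qE| = |q v×B|, i.e. E = vB.
v = E/B = 1400/0.037 = 3.8×10⁴ m/s.

v = 3.8×10⁴ m/s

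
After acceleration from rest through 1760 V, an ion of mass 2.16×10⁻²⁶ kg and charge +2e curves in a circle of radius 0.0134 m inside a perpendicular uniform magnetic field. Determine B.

B ≈ 1.15 T

v = √(2|q|V/m) = √(2·3.204×10⁻¹⁹·1760/2.16×10⁻²⁶) ≈ 2.285×10⁵ m/s.
B = mv/(|q|r) = (2.16×10⁻²⁶)(2.285×10⁵)/((3.204×10⁻¹⁹)(0.0134)) ≈ 1.15 T.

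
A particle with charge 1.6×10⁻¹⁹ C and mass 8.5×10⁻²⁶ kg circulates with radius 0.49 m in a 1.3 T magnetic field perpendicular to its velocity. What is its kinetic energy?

KE ≈ 6.1×10⁻¹⁴ J

v = |q|Br/m, then KE = ½mv² = (qBr)²/(2m).
v = (1.6×10⁻¹⁹)(1.3)(0.49)/8.5×10⁻²⁶ ≈ 1.199×10⁶ m/s.
KE = ½(8.5×10⁻²⁶)(1.199×10⁶)² ≈ 6.1×10⁻¹⁴ J.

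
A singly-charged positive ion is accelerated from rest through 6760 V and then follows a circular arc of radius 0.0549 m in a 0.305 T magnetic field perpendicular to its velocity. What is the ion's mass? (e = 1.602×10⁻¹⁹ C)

Combine |q|V = ½mv² and r = mv/(|q|B): eliminate v to get m = qB²r²/(2V).
m = (1.602×10⁻¹⁹)(0.305)²(0.0549)²/(2·6760) ≈ 3.32×10⁻²⁷ kg.

m ≈ 3.32×10⁻²⁷ kg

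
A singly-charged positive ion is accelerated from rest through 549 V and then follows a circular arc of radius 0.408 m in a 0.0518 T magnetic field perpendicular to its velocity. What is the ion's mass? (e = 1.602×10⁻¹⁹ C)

m ≈ 6.52×10⁻²⁶ kg

Combine |q|V = ½mv² and r = mv/(|q|B): eliminate v to get m = qB²r²/(2V).
m = (1.602×10⁻¹⁹)(0.0518)²(0.408)²/(2·549) ≈ 6.52×10⁻²⁶ kg.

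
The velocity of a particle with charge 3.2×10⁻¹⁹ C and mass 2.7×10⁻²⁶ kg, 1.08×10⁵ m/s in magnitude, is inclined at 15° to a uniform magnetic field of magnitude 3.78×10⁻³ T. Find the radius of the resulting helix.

r ≈ 0.624 m

v⊥ = v sinθ = 1.08×10⁵·sin15° ≈ 2.795×10⁴ m/s.
r = m v⊥/(|q|B) = (2.7×10⁻²⁶)(2.795×10⁴)/((3.2×10⁻¹⁹)(3.78×10⁻³)) ≈ 0.624 m.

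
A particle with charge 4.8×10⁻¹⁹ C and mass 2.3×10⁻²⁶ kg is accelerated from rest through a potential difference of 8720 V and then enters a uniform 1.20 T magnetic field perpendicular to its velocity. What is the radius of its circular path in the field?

Acceleration: |q|V = ½mv² ⇒ v = √(2|q|V/m) = √(2·4.8×10⁻¹⁹·8720/2.3×10⁻²⁶) ≈ 6.033×10⁵ m/s.
In the field: r = mv/(|q|B) = (2.3×10⁻²⁶)(6.033×10⁵)/((4.8×10⁻¹⁹)(1.20)) ≈ 0.0241 m.

r ≈ 0.0241 m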